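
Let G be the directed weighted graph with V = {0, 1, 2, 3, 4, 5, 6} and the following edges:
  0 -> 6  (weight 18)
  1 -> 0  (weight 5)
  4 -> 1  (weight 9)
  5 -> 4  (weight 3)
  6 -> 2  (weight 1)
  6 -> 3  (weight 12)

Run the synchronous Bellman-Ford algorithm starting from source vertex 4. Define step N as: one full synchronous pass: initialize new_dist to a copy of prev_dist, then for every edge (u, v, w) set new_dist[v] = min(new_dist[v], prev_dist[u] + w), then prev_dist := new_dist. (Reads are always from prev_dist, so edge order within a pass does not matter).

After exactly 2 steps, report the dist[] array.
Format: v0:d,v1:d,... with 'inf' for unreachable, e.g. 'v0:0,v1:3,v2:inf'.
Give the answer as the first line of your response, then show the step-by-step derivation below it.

v0:14,v1:9,v2:inf,v3:inf,v4:0,v5:inf,v6:inf

step 1: dist = v0:inf,v1:9,v2:inf,v3:inf,v4:0,v5:inf,v6:inf
step 2: dist = v0:14,v1:9,v2:inf,v3:inf,v4:0,v5:inf,v6:inf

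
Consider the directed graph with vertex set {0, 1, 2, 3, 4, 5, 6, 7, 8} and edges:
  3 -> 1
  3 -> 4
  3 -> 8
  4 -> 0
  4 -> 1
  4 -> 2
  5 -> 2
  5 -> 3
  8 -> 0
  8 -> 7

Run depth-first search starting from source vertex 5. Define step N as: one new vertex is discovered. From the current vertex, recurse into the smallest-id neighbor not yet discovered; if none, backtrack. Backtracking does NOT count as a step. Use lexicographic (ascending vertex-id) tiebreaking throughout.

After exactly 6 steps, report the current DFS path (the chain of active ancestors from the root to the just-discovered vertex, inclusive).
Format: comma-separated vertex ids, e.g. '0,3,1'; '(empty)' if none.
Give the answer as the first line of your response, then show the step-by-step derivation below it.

5,3,4,0

step 1: discover 5; path=5; order=5
step 2: discover 2; path=5>2; order=5,2
step 3: discover 3; path=5>3; order=5,2,3
step 4: discover 1; path=5>3>1; order=5,2,3,1
step 5: discover 4; path=5>3>4; order=5,2,3,1,4
step 6: discover 0; path=5>3>4>0; order=5,2,3,1,4,0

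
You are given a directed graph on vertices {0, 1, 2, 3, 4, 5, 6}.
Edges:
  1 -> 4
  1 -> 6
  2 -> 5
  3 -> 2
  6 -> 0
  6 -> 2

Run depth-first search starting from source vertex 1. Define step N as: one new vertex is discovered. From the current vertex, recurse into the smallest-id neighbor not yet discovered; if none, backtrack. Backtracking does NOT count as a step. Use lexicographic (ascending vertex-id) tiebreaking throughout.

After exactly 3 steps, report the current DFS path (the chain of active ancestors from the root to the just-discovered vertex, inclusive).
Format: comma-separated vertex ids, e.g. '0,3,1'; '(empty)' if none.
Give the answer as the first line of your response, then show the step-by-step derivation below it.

1,6

step 1: discover 1; path=1; order=1
step 2: discover 4; path=1>4; order=1,4
step 3: discover 6; path=1>6; order=1,4,6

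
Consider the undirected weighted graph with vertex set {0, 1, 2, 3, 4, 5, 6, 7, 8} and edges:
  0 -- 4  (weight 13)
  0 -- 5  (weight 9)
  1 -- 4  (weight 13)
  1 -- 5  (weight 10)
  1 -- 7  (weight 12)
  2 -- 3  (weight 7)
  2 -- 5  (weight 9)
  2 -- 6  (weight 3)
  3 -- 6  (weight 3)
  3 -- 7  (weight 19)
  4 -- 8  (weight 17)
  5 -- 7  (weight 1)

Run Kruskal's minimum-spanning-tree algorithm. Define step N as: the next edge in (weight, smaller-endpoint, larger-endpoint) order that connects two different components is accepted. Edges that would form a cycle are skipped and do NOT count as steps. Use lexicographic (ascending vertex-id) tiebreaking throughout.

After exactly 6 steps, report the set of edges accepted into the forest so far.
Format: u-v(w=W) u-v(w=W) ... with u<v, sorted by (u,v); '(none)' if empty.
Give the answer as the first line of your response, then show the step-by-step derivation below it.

0-5(w=9) 1-5(w=10) 2-5(w=9) 2-6(w=3) 3-6(w=3) 5-7(w=1)

step 1: add edge 5-7 (w=1); MST = {5-7(w=1)}
step 2: add edge 2-6 (w=3); MST = {2-6(w=3) 5-7(w=1)}
step 3: add edge 3-6 (w=3); MST = {2-6(w=3) 3-6(w=3) 5-7(w=1)}
step 4: add edge 0-5 (w=9); MST = {0-5(w=9) 2-6(w=3) 3-6(w=3) 5-7(w=1)}
step 5: add edge 2-5 (w=9); MST = {0-5(w=9) 2-5(w=9) 2-6(w=3) 3-6(w=3) 5-7(w=1)}
step 6: add edge 1-5 (w=10); MST = {0-5(w=9) 1-5(w=10) 2-5(w=9) 2-6(w=3) 3-6(w=3) 5-7(w=1)}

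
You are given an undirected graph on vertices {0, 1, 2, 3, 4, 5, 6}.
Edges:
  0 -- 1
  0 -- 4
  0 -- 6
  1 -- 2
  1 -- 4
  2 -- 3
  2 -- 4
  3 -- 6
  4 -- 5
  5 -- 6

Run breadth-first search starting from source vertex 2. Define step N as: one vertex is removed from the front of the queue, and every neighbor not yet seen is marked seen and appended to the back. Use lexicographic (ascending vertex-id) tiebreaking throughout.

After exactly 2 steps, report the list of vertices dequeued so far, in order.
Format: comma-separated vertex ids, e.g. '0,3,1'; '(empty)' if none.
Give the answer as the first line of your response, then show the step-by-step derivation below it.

2,1

step 1: dequeue 2; queue=[1,3,4]; order=2
step 2: dequeue 1; queue=[3,4,0]; order=2,1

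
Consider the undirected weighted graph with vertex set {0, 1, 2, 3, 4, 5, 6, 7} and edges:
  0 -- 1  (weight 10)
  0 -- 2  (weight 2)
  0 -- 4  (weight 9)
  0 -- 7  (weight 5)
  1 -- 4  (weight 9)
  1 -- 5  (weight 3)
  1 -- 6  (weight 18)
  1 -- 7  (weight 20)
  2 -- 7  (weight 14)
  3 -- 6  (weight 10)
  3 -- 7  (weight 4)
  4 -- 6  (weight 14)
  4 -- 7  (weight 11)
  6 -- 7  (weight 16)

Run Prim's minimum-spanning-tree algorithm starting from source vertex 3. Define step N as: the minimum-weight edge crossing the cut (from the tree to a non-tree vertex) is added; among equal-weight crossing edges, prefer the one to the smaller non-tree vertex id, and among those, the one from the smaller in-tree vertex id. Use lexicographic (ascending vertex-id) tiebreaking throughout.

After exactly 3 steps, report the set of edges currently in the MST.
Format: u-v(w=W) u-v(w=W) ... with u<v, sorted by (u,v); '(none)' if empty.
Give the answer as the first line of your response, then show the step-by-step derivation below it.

0-2(w=2) 0-7(w=5) 3-7(w=4)

step 1: add edge 3-7 (w=4); MST = {3-7(w=4)}
step 2: add edge 0-7 (w=5); MST = {0-7(w=5) 3-7(w=4)}
step 3: add edge 0-2 (w=2); MST = {0-2(w=2) 0-7(w=5) 3-7(w=4)}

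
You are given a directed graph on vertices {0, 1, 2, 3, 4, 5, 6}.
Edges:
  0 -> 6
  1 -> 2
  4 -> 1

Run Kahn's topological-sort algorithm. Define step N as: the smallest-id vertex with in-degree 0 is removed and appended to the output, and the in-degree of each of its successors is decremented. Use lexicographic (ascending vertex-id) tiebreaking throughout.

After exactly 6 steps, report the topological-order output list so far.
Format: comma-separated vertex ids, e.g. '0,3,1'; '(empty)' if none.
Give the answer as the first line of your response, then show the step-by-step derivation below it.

0,3,4,1,2,5

step 1: output 0; order=[0]; indeg=(0,1,1,0,0,0,0)
step 2: output 3; order=[0,3]; indeg=(0,1,1,0,0,0,0)
step 3: output 4; order=[0,3,4]; indeg=(0,0,1,0,0,0,0)
step 4: output 1; order=[0,3,4,1]; indeg=(0,0,0,0,0,0,0)
step 5: output 2; order=[0,3,4,1,2]; indeg=(0,0,0,0,0,0,0)
step 6: output 5; order=[0,3,4,1,2,5]; indeg=(0,0,0,0,0,0,0)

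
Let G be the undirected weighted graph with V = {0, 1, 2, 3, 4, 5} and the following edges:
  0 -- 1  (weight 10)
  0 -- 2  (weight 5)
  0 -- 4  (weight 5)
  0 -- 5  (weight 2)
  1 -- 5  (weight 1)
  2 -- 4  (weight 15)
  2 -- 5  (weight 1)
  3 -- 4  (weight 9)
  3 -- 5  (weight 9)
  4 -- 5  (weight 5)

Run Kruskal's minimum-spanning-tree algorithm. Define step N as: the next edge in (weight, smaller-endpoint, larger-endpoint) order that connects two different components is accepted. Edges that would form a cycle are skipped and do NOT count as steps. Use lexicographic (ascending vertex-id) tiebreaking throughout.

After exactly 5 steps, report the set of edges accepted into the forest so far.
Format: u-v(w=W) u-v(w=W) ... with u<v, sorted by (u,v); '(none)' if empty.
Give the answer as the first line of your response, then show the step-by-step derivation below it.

0-4(w=5) 0-5(w=2) 1-5(w=1) 2-5(w=1) 3-4(w=9)

step 1: add edge 1-5 (w=1); MST = {1-5(w=1)}
step 2: add edge 2-5 (w=1); MST = {1-5(w=1) 2-5(w=1)}
step 3: add edge 0-5 (w=2); MST = {0-5(w=2) 1-5(w=1) 2-5(w=1)}
step 4: add edge 0-4 (w=5); MST = {0-4(w=5) 0-5(w=2) 1-5(w=1) 2-5(w=1)}
step 5: add edge 3-4 (w=9); MST = {0-4(w=5) 0-5(w=2) 1-5(w=1) 2-5(w=1) 3-4(w=9)}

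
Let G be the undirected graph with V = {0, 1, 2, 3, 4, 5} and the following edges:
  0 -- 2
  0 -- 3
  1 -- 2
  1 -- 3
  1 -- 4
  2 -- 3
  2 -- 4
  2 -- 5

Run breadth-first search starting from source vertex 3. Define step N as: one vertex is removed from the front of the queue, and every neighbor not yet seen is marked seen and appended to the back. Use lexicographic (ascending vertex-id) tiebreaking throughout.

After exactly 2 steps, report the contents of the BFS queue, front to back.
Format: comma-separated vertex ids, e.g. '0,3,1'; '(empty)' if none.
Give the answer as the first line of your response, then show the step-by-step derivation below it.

1,2

step 1: dequeue 3; queue=[0,1,2]; order=3
step 2: dequeue 0; queue=[1,2]; order=3,0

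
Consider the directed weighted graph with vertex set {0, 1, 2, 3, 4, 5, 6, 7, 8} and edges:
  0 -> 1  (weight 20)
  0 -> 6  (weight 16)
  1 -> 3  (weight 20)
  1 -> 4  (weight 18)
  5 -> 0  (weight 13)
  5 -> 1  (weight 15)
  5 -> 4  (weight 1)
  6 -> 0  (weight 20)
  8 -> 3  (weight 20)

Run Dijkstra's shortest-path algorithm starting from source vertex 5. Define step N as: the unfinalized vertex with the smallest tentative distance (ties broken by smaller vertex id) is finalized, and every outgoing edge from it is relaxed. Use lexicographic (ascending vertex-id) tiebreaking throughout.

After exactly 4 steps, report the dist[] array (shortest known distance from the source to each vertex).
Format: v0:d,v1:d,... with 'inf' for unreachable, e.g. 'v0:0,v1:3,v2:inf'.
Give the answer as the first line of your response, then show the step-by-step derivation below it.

v0:13,v1:15,v2:inf,v3:35,v4:1,v5:0,v6:29,v7:inf,v8:inf

step 1: dist = v0:13,v1:15,v2:inf,v3:inf,v4:1,v5:0,v6:inf,v7:inf,v8:inf
step 2: dist = v0:13,v1:15,v2:inf,v3:inf,v4:1,v5:0,v6:inf,v7:inf,v8:inf
step 3: dist = v0:13,v1:15,v2:inf,v3:inf,v4:1,v5:0,v6:29,v7:inf,v8:inf
step 4: dist = v0:13,v1:15,v2:inf,v3:35,v4:1,v5:0,v6:29,v7:inf,v8:inf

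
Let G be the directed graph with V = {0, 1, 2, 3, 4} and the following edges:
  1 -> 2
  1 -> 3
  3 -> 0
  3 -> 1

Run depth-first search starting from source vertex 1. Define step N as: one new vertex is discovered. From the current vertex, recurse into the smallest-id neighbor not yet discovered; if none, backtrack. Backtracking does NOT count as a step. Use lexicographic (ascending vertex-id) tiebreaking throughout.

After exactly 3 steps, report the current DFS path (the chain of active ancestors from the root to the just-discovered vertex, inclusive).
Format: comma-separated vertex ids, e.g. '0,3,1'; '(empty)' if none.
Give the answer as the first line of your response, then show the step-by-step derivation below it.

1,3

step 1: discover 1; path=1; order=1
step 2: discover 2; path=1>2; order=1,2
step 3: discover 3; path=1>3; order=1,2,3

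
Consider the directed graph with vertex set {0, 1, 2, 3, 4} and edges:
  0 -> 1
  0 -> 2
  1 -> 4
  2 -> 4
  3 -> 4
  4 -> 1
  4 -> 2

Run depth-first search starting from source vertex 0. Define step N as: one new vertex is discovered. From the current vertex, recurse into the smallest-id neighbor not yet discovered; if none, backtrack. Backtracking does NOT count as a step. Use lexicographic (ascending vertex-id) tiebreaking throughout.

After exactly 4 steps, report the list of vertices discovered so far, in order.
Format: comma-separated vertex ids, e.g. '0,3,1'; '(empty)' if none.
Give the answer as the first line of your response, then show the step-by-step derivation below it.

0,1,4,2

step 1: discover 0; path=0; order=0
step 2: discover 1; path=0>1; order=0,1
step 3: discover 4; path=0>1>4; order=0,1,4
step 4: discover 2; path=0>1>4>2; order=0,1,4,2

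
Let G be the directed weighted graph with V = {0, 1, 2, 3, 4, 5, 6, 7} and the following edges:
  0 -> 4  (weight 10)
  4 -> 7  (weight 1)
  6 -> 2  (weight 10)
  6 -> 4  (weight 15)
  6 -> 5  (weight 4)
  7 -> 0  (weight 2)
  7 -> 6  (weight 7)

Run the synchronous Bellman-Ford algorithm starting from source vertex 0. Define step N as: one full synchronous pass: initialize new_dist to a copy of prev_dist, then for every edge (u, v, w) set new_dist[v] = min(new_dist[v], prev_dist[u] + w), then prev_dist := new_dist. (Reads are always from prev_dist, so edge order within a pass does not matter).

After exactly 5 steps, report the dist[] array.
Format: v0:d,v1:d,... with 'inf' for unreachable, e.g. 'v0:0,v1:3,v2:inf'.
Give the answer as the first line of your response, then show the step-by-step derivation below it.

v0:0,v1:inf,v2:28,v3:inf,v4:10,v5:22,v6:18,v7:11

step 1: dist = v0:0,v1:inf,v2:inf,v3:inf,v4:10,v5:inf,v6:inf,v7:inf
step 2: dist = v0:0,v1:inf,v2:inf,v3:inf,v4:10,v5:inf,v6:inf,v7:11
step 3: dist = v0:0,v1:inf,v2:inf,v3:inf,v4:10,v5:inf,v6:18,v7:11
step 4: dist = v0:0,v1:inf,v2:28,v3:inf,v4:10,v5:22,v6:18,v7:11
step 5: dist = v0:0,v1:inf,v2:28,v3:inf,v4:10,v5:22,v6:18,v7:11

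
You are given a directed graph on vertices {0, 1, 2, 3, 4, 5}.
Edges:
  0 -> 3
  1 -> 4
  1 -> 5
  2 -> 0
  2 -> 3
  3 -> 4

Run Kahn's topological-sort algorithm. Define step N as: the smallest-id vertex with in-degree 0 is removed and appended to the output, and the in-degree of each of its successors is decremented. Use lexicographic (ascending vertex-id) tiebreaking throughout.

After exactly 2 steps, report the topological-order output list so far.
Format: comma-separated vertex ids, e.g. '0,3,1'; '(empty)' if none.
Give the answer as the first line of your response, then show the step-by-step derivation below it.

1,2

step 1: output 1; order=[1]; indeg=(1,0,0,2,1,0)
step 2: output 2; order=[1,2]; indeg=(0,0,0,1,1,0)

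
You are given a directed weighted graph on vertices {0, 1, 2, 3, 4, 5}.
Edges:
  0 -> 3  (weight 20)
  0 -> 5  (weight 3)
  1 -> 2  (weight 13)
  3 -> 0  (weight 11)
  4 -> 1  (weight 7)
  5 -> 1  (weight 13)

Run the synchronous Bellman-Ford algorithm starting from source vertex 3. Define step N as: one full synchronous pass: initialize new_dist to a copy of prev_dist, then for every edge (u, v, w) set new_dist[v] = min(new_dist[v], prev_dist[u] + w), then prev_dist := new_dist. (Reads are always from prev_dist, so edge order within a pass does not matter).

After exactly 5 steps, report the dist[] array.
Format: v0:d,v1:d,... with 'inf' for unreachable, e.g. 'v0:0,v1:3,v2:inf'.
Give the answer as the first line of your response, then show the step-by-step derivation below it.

v0:11,v1:27,v2:40,v3:0,v4:inf,v5:14

step 1: dist = v0:11,v1:inf,v2:inf,v3:0,v4:inf,v5:inf
step 2: dist = v0:11,v1:inf,v2:inf,v3:0,v4:inf,v5:14
step 3: dist = v0:11,v1:27,v2:inf,v3:0,v4:inf,v5:14
step 4: dist = v0:11,v1:27,v2:40,v3:0,v4:inf,v5:14
step 5: dist = v0:11,v1:27,v2:40,v3:0,v4:inf,v5:14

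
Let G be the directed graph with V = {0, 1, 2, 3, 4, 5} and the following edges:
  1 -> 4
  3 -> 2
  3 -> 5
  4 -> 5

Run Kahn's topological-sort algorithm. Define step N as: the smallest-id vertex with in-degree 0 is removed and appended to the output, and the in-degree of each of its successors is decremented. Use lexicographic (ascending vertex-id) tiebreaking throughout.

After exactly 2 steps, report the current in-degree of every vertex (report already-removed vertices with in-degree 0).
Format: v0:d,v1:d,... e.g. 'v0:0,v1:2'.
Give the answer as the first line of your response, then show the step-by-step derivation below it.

v0:0,v1:0,v2:1,v3:0,v4:0,v5:2

step 1: output 0; order=[0]; indeg=(0,0,1,0,1,2)
step 2: output 1; order=[0,1]; indeg=(0,0,1,0,0,2)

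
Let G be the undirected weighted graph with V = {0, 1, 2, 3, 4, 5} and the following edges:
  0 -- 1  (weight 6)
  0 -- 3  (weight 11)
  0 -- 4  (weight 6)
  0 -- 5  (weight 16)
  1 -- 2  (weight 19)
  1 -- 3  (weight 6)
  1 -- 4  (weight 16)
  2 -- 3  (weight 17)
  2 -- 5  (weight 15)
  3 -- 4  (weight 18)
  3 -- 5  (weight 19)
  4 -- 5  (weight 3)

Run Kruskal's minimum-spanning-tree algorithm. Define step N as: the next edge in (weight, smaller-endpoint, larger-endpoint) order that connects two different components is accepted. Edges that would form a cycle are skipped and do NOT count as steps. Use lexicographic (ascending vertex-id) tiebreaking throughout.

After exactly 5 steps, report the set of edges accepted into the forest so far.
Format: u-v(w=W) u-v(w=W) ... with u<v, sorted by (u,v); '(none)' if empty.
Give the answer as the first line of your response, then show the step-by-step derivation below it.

0-1(w=6) 0-4(w=6) 1-3(w=6) 2-5(w=15) 4-5(w=3)

step 1: add edge 4-5 (w=3); MST = {4-5(w=3)}
step 2: add edge 0-1 (w=6); MST = {0-1(w=6) 4-5(w=3)}
step 3: add edge 0-4 (w=6); MST = {0-1(w=6) 0-4(w=6) 4-5(w=3)}
step 4: add edge 1-3 (w=6); MST = {0-1(w=6) 0-4(w=6) 1-3(w=6) 4-5(w=3)}
step 5: add edge 2-5 (w=15); MST = {0-1(w=6) 0-4(w=6) 1-3(w=6) 2-5(w=15) 4-5(w=3)}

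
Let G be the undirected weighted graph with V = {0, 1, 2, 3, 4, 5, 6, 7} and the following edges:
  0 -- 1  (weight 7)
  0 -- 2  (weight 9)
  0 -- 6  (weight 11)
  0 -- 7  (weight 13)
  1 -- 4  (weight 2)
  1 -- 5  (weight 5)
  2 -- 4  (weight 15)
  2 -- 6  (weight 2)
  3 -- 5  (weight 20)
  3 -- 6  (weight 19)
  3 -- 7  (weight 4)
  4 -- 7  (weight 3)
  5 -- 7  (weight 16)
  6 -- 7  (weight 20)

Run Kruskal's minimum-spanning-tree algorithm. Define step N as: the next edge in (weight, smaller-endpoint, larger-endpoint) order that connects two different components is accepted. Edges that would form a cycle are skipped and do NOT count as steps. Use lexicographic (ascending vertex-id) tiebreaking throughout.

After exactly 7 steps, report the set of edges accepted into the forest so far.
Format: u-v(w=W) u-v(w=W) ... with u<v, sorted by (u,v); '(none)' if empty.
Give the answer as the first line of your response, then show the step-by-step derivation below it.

0-1(w=7) 0-2(w=9) 1-4(w=2) 1-5(w=5) 2-6(w=2) 3-7(w=4) 4-7(w=3)

step 1: add edge 1-4 (w=2); MST = {1-4(w=2)}
step 2: add edge 2-6 (w=2); MST = {1-4(w=2) 2-6(w=2)}
step 3: add edge 4-7 (w=3); MST = {1-4(w=2) 2-6(w=2) 4-7(w=3)}
step 4: add edge 3-7 (w=4); MST = {1-4(w=2) 2-6(w=2) 3-7(w=4) 4-7(w=3)}
step 5: add edge 1-5 (w=5); MST = {1-4(w=2) 1-5(w=5) 2-6(w=2) 3-7(w=4) 4-7(w=3)}
step 6: add edge 0-1 (w=7); MST = {0-1(w=7) 1-4(w=2) 1-5(w=5) 2-6(w=2) 3-7(w=4) 4-7(w=3)}
step 7: add edge 0-2 (w=9); MST = {0-1(w=7) 0-2(w=9) 1-4(w=2) 1-5(w=5) 2-6(w=2) 3-7(w=4) 4-7(w=3)}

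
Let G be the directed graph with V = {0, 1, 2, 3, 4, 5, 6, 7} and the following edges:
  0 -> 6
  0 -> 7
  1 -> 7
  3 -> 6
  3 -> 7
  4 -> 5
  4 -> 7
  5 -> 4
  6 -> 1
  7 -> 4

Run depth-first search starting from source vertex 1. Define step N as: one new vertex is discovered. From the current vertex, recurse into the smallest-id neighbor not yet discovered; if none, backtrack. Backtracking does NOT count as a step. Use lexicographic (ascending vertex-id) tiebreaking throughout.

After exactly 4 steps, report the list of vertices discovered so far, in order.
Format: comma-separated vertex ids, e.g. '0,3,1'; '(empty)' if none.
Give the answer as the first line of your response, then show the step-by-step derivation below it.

1,7,4,5

step 1: discover 1; path=1; order=1
step 2: discover 7; path=1>7; order=1,7
step 3: discover 4; path=1>7>4; order=1,7,4
step 4: discover 5; path=1>7>4>5; order=1,7,4,5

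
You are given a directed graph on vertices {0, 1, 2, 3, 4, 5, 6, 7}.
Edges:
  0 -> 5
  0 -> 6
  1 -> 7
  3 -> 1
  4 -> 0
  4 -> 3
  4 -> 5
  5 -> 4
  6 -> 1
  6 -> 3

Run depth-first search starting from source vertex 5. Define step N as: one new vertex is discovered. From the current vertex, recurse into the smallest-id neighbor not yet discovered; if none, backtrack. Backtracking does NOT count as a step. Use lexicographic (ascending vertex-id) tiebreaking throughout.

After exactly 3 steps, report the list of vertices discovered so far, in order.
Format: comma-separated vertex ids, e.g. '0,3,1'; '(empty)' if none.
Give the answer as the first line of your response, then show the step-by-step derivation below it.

5,4,0

step 1: discover 5; path=5; order=5
step 2: discover 4; path=5>4; order=5,4
step 3: discover 0; path=5>4>0; order=5,4,0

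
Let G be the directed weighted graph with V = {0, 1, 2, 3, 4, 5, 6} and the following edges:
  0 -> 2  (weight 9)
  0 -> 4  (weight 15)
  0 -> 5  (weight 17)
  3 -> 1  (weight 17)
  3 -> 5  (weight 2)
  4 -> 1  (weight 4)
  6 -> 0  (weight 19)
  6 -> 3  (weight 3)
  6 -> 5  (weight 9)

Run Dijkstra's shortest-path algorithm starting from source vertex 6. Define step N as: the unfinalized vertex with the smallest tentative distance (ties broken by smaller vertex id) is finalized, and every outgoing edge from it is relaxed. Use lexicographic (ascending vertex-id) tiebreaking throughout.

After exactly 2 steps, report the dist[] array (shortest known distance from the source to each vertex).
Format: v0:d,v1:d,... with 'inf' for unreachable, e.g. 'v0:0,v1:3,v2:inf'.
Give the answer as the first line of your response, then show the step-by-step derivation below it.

v0:19,v1:20,v2:inf,v3:3,v4:inf,v5:5,v6:0

step 1: dist = v0:19,v1:inf,v2:inf,v3:3,v4:inf,v5:9,v6:0
step 2: dist = v0:19,v1:20,v2:inf,v3:3,v4:inf,v5:5,v6:0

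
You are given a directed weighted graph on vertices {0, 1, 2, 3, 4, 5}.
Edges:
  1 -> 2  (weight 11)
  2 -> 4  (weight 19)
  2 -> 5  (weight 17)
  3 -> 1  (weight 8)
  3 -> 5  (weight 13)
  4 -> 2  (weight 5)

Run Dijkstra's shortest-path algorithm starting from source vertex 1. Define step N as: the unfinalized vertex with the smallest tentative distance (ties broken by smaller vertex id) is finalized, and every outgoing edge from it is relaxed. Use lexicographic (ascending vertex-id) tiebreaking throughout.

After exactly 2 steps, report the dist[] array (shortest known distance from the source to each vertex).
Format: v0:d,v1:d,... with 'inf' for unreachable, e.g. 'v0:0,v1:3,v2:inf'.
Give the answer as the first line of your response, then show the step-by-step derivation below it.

v0:inf,v1:0,v2:11,v3:inf,v4:30,v5:28

step 1: dist = v0:inf,v1:0,v2:11,v3:inf,v4:inf,v5:inf
step 2: dist = v0:inf,v1:0,v2:11,v3:inf,v4:30,v5:28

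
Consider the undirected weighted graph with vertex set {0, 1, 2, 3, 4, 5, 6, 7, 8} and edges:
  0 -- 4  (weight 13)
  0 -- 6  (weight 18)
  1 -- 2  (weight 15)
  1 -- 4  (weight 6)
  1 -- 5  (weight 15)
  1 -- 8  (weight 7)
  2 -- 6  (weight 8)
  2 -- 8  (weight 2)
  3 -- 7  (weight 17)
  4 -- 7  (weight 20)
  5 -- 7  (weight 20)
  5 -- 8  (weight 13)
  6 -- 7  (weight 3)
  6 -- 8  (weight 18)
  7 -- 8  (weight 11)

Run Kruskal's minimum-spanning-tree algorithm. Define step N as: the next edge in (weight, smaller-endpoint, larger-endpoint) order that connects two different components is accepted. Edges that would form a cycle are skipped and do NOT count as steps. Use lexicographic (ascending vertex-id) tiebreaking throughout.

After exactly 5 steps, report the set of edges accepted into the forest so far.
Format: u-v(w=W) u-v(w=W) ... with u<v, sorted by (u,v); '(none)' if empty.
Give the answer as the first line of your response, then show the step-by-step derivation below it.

1-4(w=6) 1-8(w=7) 2-6(w=8) 2-8(w=2) 6-7(w=3)

step 1: add edge 2-8 (w=2); MST = {2-8(w=2)}
step 2: add edge 6-7 (w=3); MST = {2-8(w=2) 6-7(w=3)}
step 3: add edge 1-4 (w=6); MST = {1-4(w=6) 2-8(w=2) 6-7(w=3)}
step 4: add edge 1-8 (w=7); MST = {1-4(w=6) 1-8(w=7) 2-8(w=2) 6-7(w=3)}
step 5: add edge 2-6 (w=8); MST = {1-4(w=6) 1-8(w=7) 2-6(w=8) 2-8(w=2) 6-7(w=3)}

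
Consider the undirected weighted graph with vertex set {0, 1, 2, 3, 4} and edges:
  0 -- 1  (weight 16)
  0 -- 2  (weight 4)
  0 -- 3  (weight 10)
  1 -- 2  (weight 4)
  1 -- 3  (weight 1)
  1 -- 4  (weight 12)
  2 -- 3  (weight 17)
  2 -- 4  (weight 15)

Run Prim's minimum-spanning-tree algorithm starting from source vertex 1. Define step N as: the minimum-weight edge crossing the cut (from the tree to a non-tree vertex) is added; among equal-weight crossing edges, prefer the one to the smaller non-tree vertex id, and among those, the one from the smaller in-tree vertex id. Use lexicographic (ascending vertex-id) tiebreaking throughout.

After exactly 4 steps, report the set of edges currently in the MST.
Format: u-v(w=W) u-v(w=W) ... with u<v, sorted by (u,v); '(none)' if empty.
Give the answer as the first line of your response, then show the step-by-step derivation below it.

0-2(w=4) 1-2(w=4) 1-3(w=1) 1-4(w=12)

step 1: add edge 1-3 (w=1); MST = {1-3(w=1)}
step 2: add edge 1-2 (w=4); MST = {1-2(w=4) 1-3(w=1)}
step 3: add edge 0-2 (w=4); MST = {0-2(w=4) 1-2(w=4) 1-3(w=1)}
step 4: add edge 1-4 (w=12); MST = {0-2(w=4) 1-2(w=4) 1-3(w=1) 1-4(w=12)}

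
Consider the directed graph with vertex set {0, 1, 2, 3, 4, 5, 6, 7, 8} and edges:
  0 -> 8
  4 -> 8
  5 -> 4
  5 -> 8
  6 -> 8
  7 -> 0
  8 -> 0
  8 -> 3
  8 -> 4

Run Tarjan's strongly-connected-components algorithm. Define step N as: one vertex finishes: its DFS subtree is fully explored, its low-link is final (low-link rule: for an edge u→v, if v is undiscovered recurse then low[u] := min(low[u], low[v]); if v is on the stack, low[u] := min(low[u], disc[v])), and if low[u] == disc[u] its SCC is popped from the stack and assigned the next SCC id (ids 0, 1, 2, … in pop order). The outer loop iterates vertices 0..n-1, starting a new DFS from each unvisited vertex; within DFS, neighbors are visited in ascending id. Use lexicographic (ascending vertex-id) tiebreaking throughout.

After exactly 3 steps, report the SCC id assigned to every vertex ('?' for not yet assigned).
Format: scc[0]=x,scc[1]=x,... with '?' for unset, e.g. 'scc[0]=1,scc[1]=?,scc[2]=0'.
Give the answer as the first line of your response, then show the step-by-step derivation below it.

scc[0]=?,scc[1]=?,scc[2]=?,scc[3]=0,scc[4]=?,scc[5]=?,scc[6]=?,scc[7]=?,scc[8]=?

step 1: low=(low[0]=0,low[1]=?,low[2]=?,low[3]=2,low[4]=?,low[5]=?,low[6]=?,low[7]=?,low[8]=0); scc=(scc[0]=?,scc[1]=?,scc[2]=?,scc[3]=0,scc[4]=?,scc[5]=?,scc[6]=?,scc[7]=?,scc[8]=?)
step 2: low=(low[0]=0,low[1]=?,low[2]=?,low[3]=2,low[4]=1,low[5]=?,low[6]=?,low[7]=?,low[8]=0); scc=(scc[0]=?,scc[1]=?,scc[2]=?,scc[3]=0,scc[4]=?,scc[5]=?,scc[6]=?,scc[7]=?,scc[8]=?)
step 3: low=(low[0]=0,low[1]=?,low[2]=?,low[3]=2,low[4]=1,low[5]=?,low[6]=?,low[7]=?,low[8]=0); scc=(scc[0]=?,scc[1]=?,scc[2]=?,scc[3]=0,scc[4]=?,scc[5]=?,scc[6]=?,scc[7]=?,scc[8]=?)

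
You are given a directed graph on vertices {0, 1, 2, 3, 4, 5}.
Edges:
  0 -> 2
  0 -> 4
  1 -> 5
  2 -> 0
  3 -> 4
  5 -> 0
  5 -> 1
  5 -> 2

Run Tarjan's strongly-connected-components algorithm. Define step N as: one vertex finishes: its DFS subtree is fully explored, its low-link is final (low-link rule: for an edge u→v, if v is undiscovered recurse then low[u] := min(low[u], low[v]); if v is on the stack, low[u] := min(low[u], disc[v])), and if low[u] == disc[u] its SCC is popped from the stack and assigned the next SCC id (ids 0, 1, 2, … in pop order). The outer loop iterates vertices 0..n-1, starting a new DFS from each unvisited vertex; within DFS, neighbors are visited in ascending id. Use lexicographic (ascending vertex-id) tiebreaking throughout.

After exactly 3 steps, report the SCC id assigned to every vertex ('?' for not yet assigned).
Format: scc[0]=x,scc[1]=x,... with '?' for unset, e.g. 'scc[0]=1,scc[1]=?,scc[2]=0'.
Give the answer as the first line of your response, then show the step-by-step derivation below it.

scc[0]=1,scc[1]=?,scc[2]=1,scc[3]=?,scc[4]=0,scc[5]=?

step 1: low=(low[0]=0,low[1]=?,low[2]=0,low[3]=?,low[4]=?,low[5]=?); scc=(scc[0]=?,scc[1]=?,scc[2]=?,scc[3]=?,scc[4]=?,scc[5]=?)
step 2: low=(low[0]=0,low[1]=?,low[2]=0,low[3]=?,low[4]=2,low[5]=?); scc=(scc[0]=?,scc[1]=?,scc[2]=?,scc[3]=?,scc[4]=0,scc[5]=?)
step 3: low=(low[0]=0,low[1]=?,low[2]=0,low[3]=?,low[4]=2,low[5]=?); scc=(scc[0]=1,scc[1]=?,scc[2]=1,scc[3]=?,scc[4]=0,scc[5]=?)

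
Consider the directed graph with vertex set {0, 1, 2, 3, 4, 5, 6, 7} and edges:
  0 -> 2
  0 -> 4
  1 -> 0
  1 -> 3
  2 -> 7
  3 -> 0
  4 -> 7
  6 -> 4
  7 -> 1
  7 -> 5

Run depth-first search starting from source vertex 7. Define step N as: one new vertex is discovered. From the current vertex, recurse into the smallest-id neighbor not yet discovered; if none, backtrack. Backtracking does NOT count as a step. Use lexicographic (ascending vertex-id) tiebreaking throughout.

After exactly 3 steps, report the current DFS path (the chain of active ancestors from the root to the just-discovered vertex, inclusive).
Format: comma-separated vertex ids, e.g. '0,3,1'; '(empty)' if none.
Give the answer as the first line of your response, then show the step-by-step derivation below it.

7,1,0

step 1: discover 7; path=7; order=7
step 2: discover 1; path=7>1; order=7,1
step 3: discover 0; path=7>1>0; order=7,1,0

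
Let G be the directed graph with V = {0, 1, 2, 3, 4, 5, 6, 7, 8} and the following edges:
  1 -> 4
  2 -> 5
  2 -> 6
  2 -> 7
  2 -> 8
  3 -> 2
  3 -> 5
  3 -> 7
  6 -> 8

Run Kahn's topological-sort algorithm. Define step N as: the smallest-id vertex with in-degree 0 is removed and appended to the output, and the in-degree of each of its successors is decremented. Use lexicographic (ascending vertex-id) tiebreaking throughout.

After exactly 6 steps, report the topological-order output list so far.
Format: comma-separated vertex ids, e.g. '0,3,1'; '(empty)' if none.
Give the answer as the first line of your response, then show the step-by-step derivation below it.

0,1,3,2,4,5

step 1: output 0; order=[0]; indeg=(0,0,1,0,1,2,1,2,2)
step 2: output 1; order=[0,1]; indeg=(0,0,1,0,0,2,1,2,2)
step 3: output 3; order=[0,1,3]; indeg=(0,0,0,0,0,1,1,1,2)
step 4: output 2; order=[0,1,3,2]; indeg=(0,0,0,0,0,0,0,0,1)
step 5: output 4; order=[0,1,3,2,4]; indeg=(0,0,0,0,0,0,0,0,1)
step 6: output 5; order=[0,1,3,2,4,5]; indeg=(0,0,0,0,0,0,0,0,1)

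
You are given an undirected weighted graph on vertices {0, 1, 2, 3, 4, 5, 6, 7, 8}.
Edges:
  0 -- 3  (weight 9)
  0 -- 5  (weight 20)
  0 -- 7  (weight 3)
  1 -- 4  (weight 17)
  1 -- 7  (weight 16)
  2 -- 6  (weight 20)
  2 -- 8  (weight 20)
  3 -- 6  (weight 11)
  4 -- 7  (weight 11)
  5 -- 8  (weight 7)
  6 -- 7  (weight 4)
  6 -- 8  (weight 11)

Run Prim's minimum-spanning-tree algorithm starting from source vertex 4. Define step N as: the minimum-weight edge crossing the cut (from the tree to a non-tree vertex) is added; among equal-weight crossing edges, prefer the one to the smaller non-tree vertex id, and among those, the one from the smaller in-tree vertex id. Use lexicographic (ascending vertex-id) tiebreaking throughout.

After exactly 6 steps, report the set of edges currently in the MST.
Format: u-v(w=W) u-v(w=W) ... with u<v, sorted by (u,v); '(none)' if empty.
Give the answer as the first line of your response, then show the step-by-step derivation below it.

0-3(w=9) 0-7(w=3) 4-7(w=11) 5-8(w=7) 6-7(w=4) 6-8(w=11)

step 1: add edge 4-7 (w=11); MST = {4-7(w=11)}
step 2: add edge 0-7 (w=3); MST = {0-7(w=3) 4-7(w=11)}
step 3: add edge 6-7 (w=4); MST = {0-7(w=3) 4-7(w=11) 6-7(w=4)}
step 4: add edge 0-3 (w=9); MST = {0-3(w=9) 0-7(w=3) 4-7(w=11) 6-7(w=4)}
step 5: add edge 6-8 (w=11); MST = {0-3(w=9) 0-7(w=3) 4-7(w=11) 6-7(w=4) 6-8(w=11)}
step 6: add edge 5-8 (w=7); MST = {0-3(w=9) 0-7(w=3) 4-7(w=11) 5-8(w=7) 6-7(w=4) 6-8(w=11)}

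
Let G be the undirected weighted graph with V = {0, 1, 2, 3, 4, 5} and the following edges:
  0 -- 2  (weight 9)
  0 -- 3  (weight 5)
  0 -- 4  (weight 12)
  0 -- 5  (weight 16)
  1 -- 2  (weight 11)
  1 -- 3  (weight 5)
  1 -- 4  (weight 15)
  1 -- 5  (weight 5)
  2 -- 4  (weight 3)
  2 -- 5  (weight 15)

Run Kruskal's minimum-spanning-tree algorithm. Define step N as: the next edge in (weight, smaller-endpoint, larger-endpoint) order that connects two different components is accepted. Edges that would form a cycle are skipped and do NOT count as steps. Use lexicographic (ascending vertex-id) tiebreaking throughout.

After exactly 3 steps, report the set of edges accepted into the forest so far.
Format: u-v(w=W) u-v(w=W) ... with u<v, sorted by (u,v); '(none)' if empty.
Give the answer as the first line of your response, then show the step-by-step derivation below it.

0-3(w=5) 1-3(w=5) 2-4(w=3)

step 1: add edge 2-4 (w=3); MST = {2-4(w=3)}
step 2: add edge 0-3 (w=5); MST = {0-3(w=5) 2-4(w=3)}
step 3: add edge 1-3 (w=5); MST = {0-3(w=5) 1-3(w=5) 2-4(w=3)}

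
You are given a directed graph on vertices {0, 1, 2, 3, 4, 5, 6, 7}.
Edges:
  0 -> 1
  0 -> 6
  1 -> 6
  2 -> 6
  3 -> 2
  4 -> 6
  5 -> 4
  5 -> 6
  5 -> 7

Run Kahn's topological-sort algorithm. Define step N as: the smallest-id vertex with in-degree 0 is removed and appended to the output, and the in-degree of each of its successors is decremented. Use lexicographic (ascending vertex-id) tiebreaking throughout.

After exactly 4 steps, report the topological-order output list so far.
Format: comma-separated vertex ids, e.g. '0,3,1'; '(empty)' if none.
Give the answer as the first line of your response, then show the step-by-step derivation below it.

0,1,3,2

step 1: output 0; order=[0]; indeg=(0,0,1,0,1,0,4,1)
step 2: output 1; order=[0,1]; indeg=(0,0,1,0,1,0,3,1)
step 3: output 3; order=[0,1,3]; indeg=(0,0,0,0,1,0,3,1)
step 4: output 2; order=[0,1,3,2]; indeg=(0,0,0,0,1,0,2,1)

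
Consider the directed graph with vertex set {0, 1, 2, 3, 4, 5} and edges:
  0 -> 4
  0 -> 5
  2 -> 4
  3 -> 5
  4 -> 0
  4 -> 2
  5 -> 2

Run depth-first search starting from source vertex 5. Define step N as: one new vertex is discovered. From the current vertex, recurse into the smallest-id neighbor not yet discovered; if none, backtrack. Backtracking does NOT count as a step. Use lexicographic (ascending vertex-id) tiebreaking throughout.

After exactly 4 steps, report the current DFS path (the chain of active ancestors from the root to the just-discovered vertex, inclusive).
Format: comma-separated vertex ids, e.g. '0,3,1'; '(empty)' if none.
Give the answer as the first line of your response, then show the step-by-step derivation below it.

5,2,4,0

step 1: discover 5; path=5; order=5
step 2: discover 2; path=5>2; order=5,2
step 3: discover 4; path=5>2>4; order=5,2,4
step 4: discover 0; path=5>2>4>0; order=5,2,4,0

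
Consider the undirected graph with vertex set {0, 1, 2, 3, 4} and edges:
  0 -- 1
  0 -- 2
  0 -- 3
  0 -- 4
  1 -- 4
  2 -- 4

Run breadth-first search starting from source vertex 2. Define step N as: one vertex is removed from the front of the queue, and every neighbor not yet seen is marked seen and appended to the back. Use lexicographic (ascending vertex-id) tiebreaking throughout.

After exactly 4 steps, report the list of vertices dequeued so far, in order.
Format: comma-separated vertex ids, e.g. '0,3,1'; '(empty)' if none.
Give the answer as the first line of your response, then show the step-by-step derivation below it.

2,0,4,1

step 1: dequeue 2; queue=[0,4]; order=2
step 2: dequeue 0; queue=[4,1,3]; order=2,0
step 3: dequeue 4; queue=[1,3]; order=2,0,4
step 4: dequeue 1; queue=[3]; order=2,0,4,1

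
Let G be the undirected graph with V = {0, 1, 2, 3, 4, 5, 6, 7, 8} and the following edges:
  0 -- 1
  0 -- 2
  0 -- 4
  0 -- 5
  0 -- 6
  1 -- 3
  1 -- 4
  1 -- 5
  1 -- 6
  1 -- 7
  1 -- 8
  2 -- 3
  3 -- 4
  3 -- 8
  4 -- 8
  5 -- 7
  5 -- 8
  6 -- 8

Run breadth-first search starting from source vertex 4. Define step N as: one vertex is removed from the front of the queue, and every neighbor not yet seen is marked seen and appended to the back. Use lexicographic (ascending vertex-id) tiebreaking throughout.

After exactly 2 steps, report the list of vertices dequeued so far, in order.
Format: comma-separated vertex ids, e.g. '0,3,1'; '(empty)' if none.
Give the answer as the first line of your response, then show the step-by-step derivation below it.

4,0

step 1: dequeue 4; queue=[0,1,3,8]; order=4
step 2: dequeue 0; queue=[1,3,8,2,5,6]; order=4,0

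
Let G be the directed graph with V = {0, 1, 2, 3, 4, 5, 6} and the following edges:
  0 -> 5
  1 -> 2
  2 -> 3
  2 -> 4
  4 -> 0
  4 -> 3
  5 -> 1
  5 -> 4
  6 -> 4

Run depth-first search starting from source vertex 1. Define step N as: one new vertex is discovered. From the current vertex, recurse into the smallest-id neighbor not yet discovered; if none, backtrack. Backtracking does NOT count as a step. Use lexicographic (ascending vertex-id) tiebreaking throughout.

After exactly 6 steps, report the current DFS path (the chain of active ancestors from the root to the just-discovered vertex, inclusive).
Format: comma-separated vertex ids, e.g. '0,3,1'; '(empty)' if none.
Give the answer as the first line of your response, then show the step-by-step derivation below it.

1,2,4,0,5

step 1: discover 1; path=1; order=1
step 2: discover 2; path=1>2; order=1,2
step 3: discover 3; path=1>2>3; order=1,2,3
step 4: discover 4; path=1>2>4; order=1,2,3,4
step 5: discover 0; path=1>2>4>0; order=1,2,3,4,0
step 6: discover 5; path=1>2>4>0>5; order=1,2,3,4,0,5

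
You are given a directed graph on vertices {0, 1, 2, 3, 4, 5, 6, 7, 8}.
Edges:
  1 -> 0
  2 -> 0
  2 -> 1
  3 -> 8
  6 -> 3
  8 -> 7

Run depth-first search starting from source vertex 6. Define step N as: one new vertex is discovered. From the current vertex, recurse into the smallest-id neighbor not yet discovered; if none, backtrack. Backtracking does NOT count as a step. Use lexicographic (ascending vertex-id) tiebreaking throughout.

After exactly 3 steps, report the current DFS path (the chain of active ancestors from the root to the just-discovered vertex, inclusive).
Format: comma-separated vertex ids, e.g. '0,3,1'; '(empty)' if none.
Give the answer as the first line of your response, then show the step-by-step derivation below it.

6,3,8

step 1: discover 6; path=6; order=6
step 2: discover 3; path=6>3; order=6,3
step 3: discover 8; path=6>3>8; order=6,3,8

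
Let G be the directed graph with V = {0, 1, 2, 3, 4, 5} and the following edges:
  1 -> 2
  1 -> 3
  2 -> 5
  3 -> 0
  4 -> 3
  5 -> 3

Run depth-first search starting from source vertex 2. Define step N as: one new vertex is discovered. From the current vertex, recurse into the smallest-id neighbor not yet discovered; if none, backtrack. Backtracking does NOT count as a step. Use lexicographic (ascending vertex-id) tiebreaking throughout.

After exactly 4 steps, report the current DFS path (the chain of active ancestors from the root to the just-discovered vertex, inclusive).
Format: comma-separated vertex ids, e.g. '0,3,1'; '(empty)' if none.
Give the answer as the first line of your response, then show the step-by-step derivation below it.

2,5,3,0

step 1: discover 2; path=2; order=2
step 2: discover 5; path=2>5; order=2,5
step 3: discover 3; path=2>5>3; order=2,5,3
step 4: discover 0; path=2>5>3>0; order=2,5,3,0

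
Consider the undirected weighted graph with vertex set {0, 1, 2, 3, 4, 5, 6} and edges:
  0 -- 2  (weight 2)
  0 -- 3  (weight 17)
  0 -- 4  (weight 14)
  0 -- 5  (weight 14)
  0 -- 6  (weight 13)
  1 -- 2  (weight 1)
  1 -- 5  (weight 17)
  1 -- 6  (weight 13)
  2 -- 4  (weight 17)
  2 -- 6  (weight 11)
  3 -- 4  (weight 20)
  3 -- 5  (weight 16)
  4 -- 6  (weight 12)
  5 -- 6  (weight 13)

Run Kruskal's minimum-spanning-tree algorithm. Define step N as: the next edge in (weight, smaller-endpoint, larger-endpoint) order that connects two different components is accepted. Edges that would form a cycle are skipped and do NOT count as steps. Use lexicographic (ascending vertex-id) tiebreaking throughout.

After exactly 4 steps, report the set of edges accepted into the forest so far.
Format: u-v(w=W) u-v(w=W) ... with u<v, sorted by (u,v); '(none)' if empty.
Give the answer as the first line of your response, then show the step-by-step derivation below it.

0-2(w=2) 1-2(w=1) 2-6(w=11) 4-6(w=12)

step 1: add edge 1-2 (w=1); MST = {1-2(w=1)}
step 2: add edge 0-2 (w=2); MST = {0-2(w=2) 1-2(w=1)}
step 3: add edge 2-6 (w=11); MST = {0-2(w=2) 1-2(w=1) 2-6(w=11)}
step 4: add edge 4-6 (w=12); MST = {0-2(w=2) 1-2(w=1) 2-6(w=11) 4-6(w=12)}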